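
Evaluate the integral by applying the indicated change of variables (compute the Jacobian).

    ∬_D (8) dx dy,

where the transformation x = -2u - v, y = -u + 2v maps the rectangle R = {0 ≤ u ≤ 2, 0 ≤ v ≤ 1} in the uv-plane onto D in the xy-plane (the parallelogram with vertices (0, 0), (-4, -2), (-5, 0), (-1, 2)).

Compute the Jacobian determinant of (x, y) with respect to (u, v):

    ∂(x,y)/∂(u,v) = | -2  -1 | = (-2)(2) - (-1)(-1) = -5.
                   | -1  2 |

Its absolute value is |J| = 5 (the area scaling factor).

Substituting x = -2u - v, y = -u + 2v into the integrand,

    8 → 8,

so the integral becomes

    ∬_R (8) · |J| du dv = ∫_0^2 ∫_0^1 (40) dv du.

Inner (v): 40.
Outer (u): 80.

Therefore ∬_D (8) dx dy = 80.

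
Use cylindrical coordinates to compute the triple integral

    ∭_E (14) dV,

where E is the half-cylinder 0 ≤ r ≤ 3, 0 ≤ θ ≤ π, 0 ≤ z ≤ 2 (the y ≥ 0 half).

In cylindrical coordinates, x = r cos(θ), y = r sin(θ), z = z, and dV = r dr dθ dz.

The integrand becomes 14, so

    ∭_E (14) dV = ∫_{0}^{π} ∫_{0}^{3} ∫_{0}^{2} (14) · r dz dr dθ.

Inner (z): 28r.
Middle (r from 0 to 3): 126.
Outer (θ): 126π.

Therefore the triple integral equals 126π.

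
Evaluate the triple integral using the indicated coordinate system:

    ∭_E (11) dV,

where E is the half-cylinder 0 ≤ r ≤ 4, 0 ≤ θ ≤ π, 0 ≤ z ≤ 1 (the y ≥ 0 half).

In cylindrical coordinates, x = r cos(θ), y = r sin(θ), z = z, and dV = r dr dθ dz.

The integrand becomes 11, so

    ∭_E (11) dV = ∫_{0}^{π} ∫_{0}^{4} ∫_{0}^{1} (11) · r dz dr dθ.

Inner (z): 11r.
Middle (r from 0 to 4): 88.
Outer (θ): 88π.

Therefore the triple integral equals 88π.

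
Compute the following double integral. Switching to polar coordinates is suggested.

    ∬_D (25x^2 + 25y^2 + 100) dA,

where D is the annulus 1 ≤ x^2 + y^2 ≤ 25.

The region D is 1 ≤ r ≤ 5, 0 ≤ θ ≤ 2π in polar coordinates, where x = r cos(θ), y = r sin(θ), and dA = r dr dθ.

Under the substitution, the integrand becomes 25r^2 + 100, so

    ∬_D (25x^2 + 25y^2 + 100) dA = ∫_{0}^{2π} ∫_{1}^{5} (25r^2 + 100) · r dr dθ.

Inner integral (in r): ∫_{1}^{5} (25r^2 + 100) · r dr = 5100.

Outer integral (in θ): ∫_{0}^{2π} (5100) dθ = 10200π.

Therefore ∬_D (25x^2 + 25y^2 + 100) dA = 10200π.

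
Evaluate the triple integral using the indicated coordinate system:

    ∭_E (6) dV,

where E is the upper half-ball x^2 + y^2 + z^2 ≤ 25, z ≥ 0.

In spherical coordinates, x = ρ sin(φ) cos(θ), y = ρ sin(φ) sin(θ), z = ρ cos(φ), and dV = ρ^2 sin(φ) dρ dφ dθ.

The integrand becomes 6, so

    ∭_E (6) dV = ∫_{0}^{2π} ∫_{0}^{π/2} ∫_{0}^{5} (6) · ρ^2 sin(φ) dρ dφ dθ.

Inner (ρ): 250sin(φ).
Middle (φ): 250.
Outer (θ): 500π.

Therefore the triple integral equals 500π.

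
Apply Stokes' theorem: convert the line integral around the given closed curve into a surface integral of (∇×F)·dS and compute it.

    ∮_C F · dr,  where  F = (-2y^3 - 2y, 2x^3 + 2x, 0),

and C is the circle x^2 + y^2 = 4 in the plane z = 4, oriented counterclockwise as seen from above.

Let S be the flat disk x^2 + y^2 ≤ 4 in the plane z = 4, with upward unit normal n̂ = ẑ. By Stokes' theorem,

    ∮_C F · dr = ∬_S (∇ × F) · n̂ dS = ∬_D (curl F)_z dA,

where D is the disk x^2 + y^2 ≤ 4.

Compute the curl of F = (-2y^3 - 2y, 2x^3 + 2x, 0):
    (∇ × F)_x = ∂F_z/∂y - ∂F_y/∂z = 0,
    (∇ × F)_y = ∂F_x/∂z - ∂F_z/∂x = 0,
    (∇ × F)_z = ∂F_y/∂x - ∂F_x/∂y = 6x^2 + 6y^2 + 4.

On z = 4, (curl F)_z = 6x^2 + 6y^2 + 4.

Convert to polar (x = r cos θ, y = r sin θ, dA = r dr dθ); the integrand becomes 6r^2 + 4, so

    ∬_D (curl F)_z dA = ∫_0^{2π} ∫_0^{2} (6r^2 + 4) · r dr dθ.

Inner (r from 0 to 2): 32.
Outer (θ from 0 to 2π): 64π.

Therefore ∮_C F · dr = 64π.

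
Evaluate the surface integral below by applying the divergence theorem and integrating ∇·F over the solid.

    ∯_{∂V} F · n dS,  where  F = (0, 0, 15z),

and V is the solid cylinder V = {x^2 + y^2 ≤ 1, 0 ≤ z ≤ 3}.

By the divergence theorem,

    ∯_{∂V} F · n dS = ∭_V (∇ · F) dV.

Compute the divergence:
    ∇ · F = ∂F_x/∂x + ∂F_y/∂y + ∂F_z/∂z = 0 + 0 + 15 = 15.

In cylindrical coordinates, x = r cos(θ), y = r sin(θ), z = z, dV = r dr dθ dz, with 0 ≤ r ≤ 1, 0 ≤ θ ≤ 2π, 0 ≤ z ≤ 3.

The integrand, after substitution and multiplying by the volume element, becomes (15) · r, so

    ∭_V (∇·F) dV = ∫_0^{2π} ∫_0^{1} ∫_0^{3} (15) · r dz dr dθ.

Inner (z from 0 to 3): 45r.
Middle (r from 0 to 1): 45/2.
Outer (θ from 0 to 2π): 45π.

Therefore ∯_{∂V} F · n dS = 45π.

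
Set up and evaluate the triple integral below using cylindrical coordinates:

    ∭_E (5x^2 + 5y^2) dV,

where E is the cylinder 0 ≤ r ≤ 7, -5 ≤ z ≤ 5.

In cylindrical coordinates, x = r cos(θ), y = r sin(θ), z = z, and dV = r dr dθ dz.

The integrand becomes 5r^2, so

    ∭_E (5x^2 + 5y^2) dV = ∫_{0}^{2π} ∫_{0}^{7} ∫_{-5}^{5} (5r^2) · r dz dr dθ.

Inner (z): 50r^3.
Middle (r from 0 to 7): 60025/2.
Outer (θ): 60025π.

Therefore the triple integral equals 60025π.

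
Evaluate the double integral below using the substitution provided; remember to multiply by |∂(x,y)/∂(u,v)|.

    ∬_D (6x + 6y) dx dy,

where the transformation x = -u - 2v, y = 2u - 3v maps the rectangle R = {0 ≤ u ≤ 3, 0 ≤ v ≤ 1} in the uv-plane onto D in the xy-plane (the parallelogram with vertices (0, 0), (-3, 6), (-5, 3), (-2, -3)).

Compute the Jacobian determinant of (x, y) with respect to (u, v):

    ∂(x,y)/∂(u,v) = | -1  -2 | = (-1)(-3) - (-2)(2) = 7.
                   | 2  -3 |

Its absolute value is |J| = 7 (the area scaling factor).

Substituting x = -u - 2v, y = 2u - 3v into the integrand,

    6x + 6y → 6u - 30v,

so the integral becomes

    ∬_R (6u - 30v) · |J| du dv = ∫_0^3 ∫_0^1 (42u - 210v) dv du.

Inner (v): 42u - 105.
Outer (u): -126.

Therefore ∬_D (6x + 6y) dx dy = -126.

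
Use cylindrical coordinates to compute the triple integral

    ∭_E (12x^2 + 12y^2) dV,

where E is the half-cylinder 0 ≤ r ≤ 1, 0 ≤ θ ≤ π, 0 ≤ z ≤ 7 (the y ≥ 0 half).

In cylindrical coordinates, x = r cos(θ), y = r sin(θ), z = z, and dV = r dr dθ dz.

The integrand becomes 12r^2, so

    ∭_E (12x^2 + 12y^2) dV = ∫_{0}^{π} ∫_{0}^{1} ∫_{0}^{7} (12r^2) · r dz dr dθ.

Inner (z): 84r^3.
Middle (r from 0 to 1): 21.
Outer (θ): 21π.

Therefore the triple integral equals 21π.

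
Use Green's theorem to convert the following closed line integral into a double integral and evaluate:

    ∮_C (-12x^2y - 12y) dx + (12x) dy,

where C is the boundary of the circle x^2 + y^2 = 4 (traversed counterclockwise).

Green's theorem converts the closed line integral into a double integral over the enclosed region D:

    ∮_C P dx + Q dy = ∬_D (∂Q/∂x - ∂P/∂y) dA.

Here P = -12x^2y - 12y, Q = 12x, so

    ∂Q/∂x = 12,    ∂P/∂y = -12x^2 - 12,
    ∂Q/∂x - ∂P/∂y = 12x^2 + 24.

D is the region x^2 + y^2 ≤ 4. Evaluating the double integral:

In polar coordinates (x = r cos θ, y = r sin θ, dA = r dr dθ) the integrand becomes 12r^2cos(θ)^2 + 24, so

    ∬_D (12x^2 + 24) dA = ∫_0^{2π} ∫_0^{2} (12r^2cos(θ)^2 + 24) · r dr dθ.

Inner (r from 0 to 2): 48cos(θ)^2 + 48.
Outer (θ from 0 to 2π): 144π.

Therefore ∮_C P dx + Q dy = 144π.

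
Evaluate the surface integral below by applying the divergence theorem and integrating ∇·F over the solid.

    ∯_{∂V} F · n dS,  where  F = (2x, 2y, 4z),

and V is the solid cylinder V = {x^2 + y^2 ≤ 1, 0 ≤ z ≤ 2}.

By the divergence theorem,

    ∯_{∂V} F · n dS = ∭_V (∇ · F) dV.

Compute the divergence:
    ∇ · F = ∂F_x/∂x + ∂F_y/∂y + ∂F_z/∂z = 2 + 2 + 4 = 8.

In cylindrical coordinates, x = r cos(θ), y = r sin(θ), z = z, dV = r dr dθ dz, with 0 ≤ r ≤ 1, 0 ≤ θ ≤ 2π, 0 ≤ z ≤ 2.

The integrand, after substitution and multiplying by the volume element, becomes (8) · r, so

    ∭_V (∇·F) dV = ∫_0^{2π} ∫_0^{1} ∫_0^{2} (8) · r dz dr dθ.

Inner (z from 0 to 2): 16r.
Middle (r from 0 to 1): 8.
Outer (θ from 0 to 2π): 16π.

Therefore ∯_{∂V} F · n dS = 16π.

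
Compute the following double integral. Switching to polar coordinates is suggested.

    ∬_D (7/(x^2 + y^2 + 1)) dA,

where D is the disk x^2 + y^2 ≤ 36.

The region D is 0 ≤ r ≤ 6, 0 ≤ θ ≤ 2π in polar coordinates, where x = r cos(θ), y = r sin(θ), and dA = r dr dθ.

Under the substitution, the integrand becomes 7/(r^2 + 1), so

    ∬_D (7/(x^2 + y^2 + 1)) dA = ∫_{0}^{2π} ∫_{0}^{6} (7/(r^2 + 1)) · r dr dθ.

Inner integral (in r): ∫_{0}^{6} (7/(r^2 + 1)) · r dr = 7log(37)/2.

Outer integral (in θ): ∫_{0}^{2π} (7log(37)/2) dθ = 7π log(37).

Therefore ∬_D (7/(x^2 + y^2 + 1)) dA = 7π log(37).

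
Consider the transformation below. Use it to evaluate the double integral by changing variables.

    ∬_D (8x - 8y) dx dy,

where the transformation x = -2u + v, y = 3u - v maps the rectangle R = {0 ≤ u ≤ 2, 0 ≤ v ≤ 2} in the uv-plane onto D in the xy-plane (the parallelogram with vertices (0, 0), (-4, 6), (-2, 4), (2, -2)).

Compute the Jacobian determinant of (x, y) with respect to (u, v):

    ∂(x,y)/∂(u,v) = | -2  1 | = (-2)(-1) - (1)(3) = -1.
                   | 3  -1 |

Its absolute value is |J| = 1 (the area scaling factor).

Substituting x = -2u + v, y = 3u - v into the integrand,

    8x - 8y → -40u + 16v,

so the integral becomes

    ∬_R (-40u + 16v) · |J| du dv = ∫_0^2 ∫_0^2 (-40u + 16v) dv du.

Inner (v): 32 - 80u.
Outer (u): -96.

Therefore ∬_D (8x - 8y) dx dy = -96.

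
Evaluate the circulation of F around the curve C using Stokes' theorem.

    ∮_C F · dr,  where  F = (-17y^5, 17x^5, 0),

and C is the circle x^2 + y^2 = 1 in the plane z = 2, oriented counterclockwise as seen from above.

Let S be the flat disk x^2 + y^2 ≤ 1 in the plane z = 2, with upward unit normal n̂ = ẑ. By Stokes' theorem,

    ∮_C F · dr = ∬_S (∇ × F) · n̂ dS = ∬_D (curl F)_z dA,

where D is the disk x^2 + y^2 ≤ 1.

Compute the curl of F = (-17y^5, 17x^5, 0):
    (∇ × F)_x = ∂F_z/∂y - ∂F_y/∂z = 0,
    (∇ × F)_y = ∂F_x/∂z - ∂F_z/∂x = 0,
    (∇ × F)_z = ∂F_y/∂x - ∂F_x/∂y = 85x^4 + 85y^4.

On z = 2, (curl F)_z = 85x^4 + 85y^4.

Convert to polar (x = r cos θ, y = r sin θ, dA = r dr dθ); the integrand becomes 85r^4(sin(θ)^4 + cos(θ)^4), so

    ∬_D (curl F)_z dA = ∫_0^{2π} ∫_0^{1} (85r^4(sin(θ)^4 + cos(θ)^4)) · r dr dθ.

Inner (r from 0 to 1): 85sin(θ)^4/6 + 85cos(θ)^4/6.
Outer (θ from 0 to 2π): 85π/4.

Therefore ∮_C F · dr = 85π/4.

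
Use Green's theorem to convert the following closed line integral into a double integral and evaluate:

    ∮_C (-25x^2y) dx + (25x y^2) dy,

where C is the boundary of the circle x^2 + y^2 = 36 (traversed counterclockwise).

Green's theorem converts the closed line integral into a double integral over the enclosed region D:

    ∮_C P dx + Q dy = ∬_D (∂Q/∂x - ∂P/∂y) dA.

Here P = -25x^2y, Q = 25x y^2, so

    ∂Q/∂x = 25y^2,    ∂P/∂y = -25x^2,
    ∂Q/∂x - ∂P/∂y = 25x^2 + 25y^2.

D is the region x^2 + y^2 ≤ 36. Evaluating the double integral:

In polar coordinates (x = r cos θ, y = r sin θ, dA = r dr dθ) the integrand becomes 25r^2, so

    ∬_D (25x^2 + 25y^2) dA = ∫_0^{2π} ∫_0^{6} (25r^2) · r dr dθ.

Inner (r from 0 to 6): 8100.
Outer (θ from 0 to 2π): 16200π.

Therefore ∮_C P dx + Q dy = 16200π.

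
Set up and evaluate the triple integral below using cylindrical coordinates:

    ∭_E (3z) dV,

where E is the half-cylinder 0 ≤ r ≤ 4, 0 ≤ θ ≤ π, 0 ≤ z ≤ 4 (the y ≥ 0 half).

In cylindrical coordinates, x = r cos(θ), y = r sin(θ), z = z, and dV = r dr dθ dz.

The integrand becomes 3z, so

    ∭_E (3z) dV = ∫_{0}^{π} ∫_{0}^{4} ∫_{0}^{4} (3z) · r dz dr dθ.

Inner (z): 24r.
Middle (r from 0 to 4): 192.
Outer (θ): 192π.

Therefore the triple integral equals 192π.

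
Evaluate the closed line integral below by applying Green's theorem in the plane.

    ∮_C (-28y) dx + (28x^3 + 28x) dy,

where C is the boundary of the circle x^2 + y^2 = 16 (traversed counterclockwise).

Green's theorem converts the closed line integral into a double integral over the enclosed region D:

    ∮_C P dx + Q dy = ∬_D (∂Q/∂x - ∂P/∂y) dA.

Here P = -28y, Q = 28x^3 + 28x, so

    ∂Q/∂x = 84x^2 + 28,    ∂P/∂y = -28,
    ∂Q/∂x - ∂P/∂y = 84x^2 + 56.

D is the region x^2 + y^2 ≤ 16. Evaluating the double integral:

In polar coordinates (x = r cos θ, y = r sin θ, dA = r dr dθ) the integrand becomes 84r^2cos(θ)^2 + 56, so

    ∬_D (84x^2 + 56) dA = ∫_0^{2π} ∫_0^{4} (84r^2cos(θ)^2 + 56) · r dr dθ.

Inner (r from 0 to 4): 5376cos(θ)^2 + 448.
Outer (θ from 0 to 2π): 6272π.

Therefore ∮_C P dx + Q dy = 6272π.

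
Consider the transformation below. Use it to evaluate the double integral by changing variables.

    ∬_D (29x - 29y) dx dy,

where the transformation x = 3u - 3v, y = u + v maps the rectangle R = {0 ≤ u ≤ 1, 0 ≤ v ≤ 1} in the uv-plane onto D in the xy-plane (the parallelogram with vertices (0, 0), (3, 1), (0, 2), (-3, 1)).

Compute the Jacobian determinant of (x, y) with respect to (u, v):

    ∂(x,y)/∂(u,v) = | 3  -3 | = (3)(1) - (-3)(1) = 6.
                   | 1  1 |

Its absolute value is |J| = 6 (the area scaling factor).

Substituting x = 3u - 3v, y = u + v into the integrand,

    29x - 29y → 58u - 116v,

so the integral becomes

    ∬_R (58u - 116v) · |J| du dv = ∫_0^1 ∫_0^1 (348u - 696v) dv du.

Inner (v): 348u - 348.
Outer (u): -174.

Therefore ∬_D (29x - 29y) dx dy = -174.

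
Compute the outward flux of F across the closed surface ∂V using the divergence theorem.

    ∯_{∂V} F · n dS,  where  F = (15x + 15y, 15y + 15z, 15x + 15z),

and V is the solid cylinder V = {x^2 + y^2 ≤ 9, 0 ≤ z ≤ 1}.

By the divergence theorem,

    ∯_{∂V} F · n dS = ∭_V (∇ · F) dV.

Compute the divergence:
    ∇ · F = ∂F_x/∂x + ∂F_y/∂y + ∂F_z/∂z = 15 + 15 + 15 = 45.

In cylindrical coordinates, x = r cos(θ), y = r sin(θ), z = z, dV = r dr dθ dz, with 0 ≤ r ≤ 3, 0 ≤ θ ≤ 2π, 0 ≤ z ≤ 1.

The integrand, after substitution and multiplying by the volume element, becomes (45) · r, so

    ∭_V (∇·F) dV = ∫_0^{2π} ∫_0^{3} ∫_0^{1} (45) · r dz dr dθ.

Inner (z from 0 to 1): 45r.
Middle (r from 0 to 3): 405/2.
Outer (θ from 0 to 2π): 405π.

Therefore ∯_{∂V} F · n dS = 405π.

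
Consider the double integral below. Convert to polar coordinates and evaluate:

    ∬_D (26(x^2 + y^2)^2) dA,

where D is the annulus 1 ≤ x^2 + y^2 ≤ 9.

The region D is 1 ≤ r ≤ 3, 0 ≤ θ ≤ 2π in polar coordinates, where x = r cos(θ), y = r sin(θ), and dA = r dr dθ.

Under the substitution, the integrand becomes 26r^4, so

    ∬_D (26(x^2 + y^2)^2) dA = ∫_{0}^{2π} ∫_{1}^{3} (26r^4) · r dr dθ.

Inner integral (in r): ∫_{1}^{3} (26r^4) · r dr = 9464/3.

Outer integral (in θ): ∫_{0}^{2π} (9464/3) dθ = 18928π/3.

Therefore ∬_D (26(x^2 + y^2)^2) dA = 18928π/3.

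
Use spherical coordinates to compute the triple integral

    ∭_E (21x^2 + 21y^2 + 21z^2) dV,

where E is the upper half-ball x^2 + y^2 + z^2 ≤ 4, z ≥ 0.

In spherical coordinates, x = ρ sin(φ) cos(θ), y = ρ sin(φ) sin(θ), z = ρ cos(φ), and dV = ρ^2 sin(φ) dρ dφ dθ.

The integrand becomes 21ρ^2, so

    ∭_E (21x^2 + 21y^2 + 21z^2) dV = ∫_{0}^{2π} ∫_{0}^{π/2} ∫_{0}^{2} (21ρ^2) · ρ^2 sin(φ) dρ dφ dθ.

Inner (ρ): 672sin(φ)/5.
Middle (φ): 672/5.
Outer (θ): 1344π/5.

Therefore the triple integral equals 1344π/5.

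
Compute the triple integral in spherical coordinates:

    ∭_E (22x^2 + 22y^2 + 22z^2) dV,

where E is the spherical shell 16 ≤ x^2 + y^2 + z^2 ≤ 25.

In spherical coordinates, x = ρ sin(φ) cos(θ), y = ρ sin(φ) sin(θ), z = ρ cos(φ), and dV = ρ^2 sin(φ) dρ dφ dθ.

The integrand becomes 22ρ^2, so

    ∭_E (22x^2 + 22y^2 + 22z^2) dV = ∫_{0}^{2π} ∫_{0}^{π} ∫_{4}^{5} (22ρ^2) · ρ^2 sin(φ) dρ dφ dθ.

Inner (ρ): 46222sin(φ)/5.
Middle (φ): 92444/5.
Outer (θ): 184888π/5.

Therefore the triple integral equals 184888π/5.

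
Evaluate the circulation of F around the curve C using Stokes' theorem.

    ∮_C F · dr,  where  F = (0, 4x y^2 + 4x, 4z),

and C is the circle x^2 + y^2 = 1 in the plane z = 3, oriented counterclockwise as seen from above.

Let S be the flat disk x^2 + y^2 ≤ 1 in the plane z = 3, with upward unit normal n̂ = ẑ. By Stokes' theorem,

    ∮_C F · dr = ∬_S (∇ × F) · n̂ dS = ∬_D (curl F)_z dA,

where D is the disk x^2 + y^2 ≤ 1.

Compute the curl of F = (0, 4x y^2 + 4x, 4z):
    (∇ × F)_x = ∂F_z/∂y - ∂F_y/∂z = 0,
    (∇ × F)_y = ∂F_x/∂z - ∂F_z/∂x = 0,
    (∇ × F)_z = ∂F_y/∂x - ∂F_x/∂y = 4y^2 + 4.

On z = 3, (curl F)_z = 4y^2 + 4.

Convert to polar (x = r cos θ, y = r sin θ, dA = r dr dθ); the integrand becomes 4r^2sin(θ)^2 + 4, so

    ∬_D (curl F)_z dA = ∫_0^{2π} ∫_0^{1} (4r^2sin(θ)^2 + 4) · r dr dθ.

Inner (r from 0 to 1): sin(θ)^2 + 2.
Outer (θ from 0 to 2π): 5π.

Therefore ∮_C F · dr = 5π.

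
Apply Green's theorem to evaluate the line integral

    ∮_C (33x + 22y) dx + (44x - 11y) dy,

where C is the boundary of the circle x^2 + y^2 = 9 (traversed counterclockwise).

Green's theorem converts the closed line integral into a double integral over the enclosed region D:

    ∮_C P dx + Q dy = ∬_D (∂Q/∂x - ∂P/∂y) dA.

Here P = 33x + 22y, Q = 44x - 11y, so

    ∂Q/∂x = 44,    ∂P/∂y = 22,
    ∂Q/∂x - ∂P/∂y = 22.

D is the region x^2 + y^2 ≤ 9. Evaluating the double integral:

In polar coordinates (x = r cos θ, y = r sin θ, dA = r dr dθ) the integrand becomes 22, so

    ∬_D (22) dA = ∫_0^{2π} ∫_0^{3} (22) · r dr dθ.

Inner (r from 0 to 3): 99.
Outer (θ from 0 to 2π): 198π.

Therefore ∮_C P dx + Q dy = 198π.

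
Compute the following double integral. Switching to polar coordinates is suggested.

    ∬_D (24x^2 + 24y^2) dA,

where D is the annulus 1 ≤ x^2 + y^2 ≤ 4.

The region D is 1 ≤ r ≤ 2, 0 ≤ θ ≤ 2π in polar coordinates, where x = r cos(θ), y = r sin(θ), and dA = r dr dθ.

Under the substitution, the integrand becomes 24r^2, so

    ∬_D (24x^2 + 24y^2) dA = ∫_{0}^{2π} ∫_{1}^{2} (24r^2) · r dr dθ.

Inner integral (in r): ∫_{1}^{2} (24r^2) · r dr = 90.

Outer integral (in θ): ∫_{0}^{2π} (90) dθ = 180π.

Therefore ∬_D (24x^2 + 24y^2) dA = 180π.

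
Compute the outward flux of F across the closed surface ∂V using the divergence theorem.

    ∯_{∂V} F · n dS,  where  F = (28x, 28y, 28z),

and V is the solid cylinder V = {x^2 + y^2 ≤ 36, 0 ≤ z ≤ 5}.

By the divergence theorem,

    ∯_{∂V} F · n dS = ∭_V (∇ · F) dV.

Compute the divergence:
    ∇ · F = ∂F_x/∂x + ∂F_y/∂y + ∂F_z/∂z = 28 + 28 + 28 = 84.

In cylindrical coordinates, x = r cos(θ), y = r sin(θ), z = z, dV = r dr dθ dz, with 0 ≤ r ≤ 6, 0 ≤ θ ≤ 2π, 0 ≤ z ≤ 5.

The integrand, after substitution and multiplying by the volume element, becomes (84) · r, so

    ∭_V (∇·F) dV = ∫_0^{2π} ∫_0^{6} ∫_0^{5} (84) · r dz dr dθ.

Inner (z from 0 to 5): 420r.
Middle (r from 0 to 6): 7560.
Outer (θ from 0 to 2π): 15120π.

Therefore ∯_{∂V} F · n dS = 15120π.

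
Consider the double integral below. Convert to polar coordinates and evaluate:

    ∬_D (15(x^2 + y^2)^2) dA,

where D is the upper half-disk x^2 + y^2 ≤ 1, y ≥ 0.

The region D is 0 ≤ r ≤ 1, 0 ≤ θ ≤ π in polar coordinates, where x = r cos(θ), y = r sin(θ), and dA = r dr dθ.

Under the substitution, the integrand becomes 15r^4, so

    ∬_D (15(x^2 + y^2)^2) dA = ∫_{0}^{π} ∫_{0}^{1} (15r^4) · r dr dθ.

Inner integral (in r): ∫_{0}^{1} (15r^4) · r dr = 5/2.

Outer integral (in θ): ∫_{0}^{π} (5/2) dθ = 5π/2.

Therefore ∬_D (15(x^2 + y^2)^2) dA = 5π/2.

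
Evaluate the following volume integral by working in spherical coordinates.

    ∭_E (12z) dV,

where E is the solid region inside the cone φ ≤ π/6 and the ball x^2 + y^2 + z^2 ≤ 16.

In spherical coordinates, x = ρ sin(φ) cos(θ), y = ρ sin(φ) sin(θ), z = ρ cos(φ), and dV = ρ^2 sin(φ) dρ dφ dθ.

The integrand becomes 12ρ cos(φ), so

    ∭_E (12z) dV = ∫_{0}^{2π} ∫_{0}^{π/6} ∫_{0}^{4} (12ρ cos(φ)) · ρ^2 sin(φ) dρ dφ dθ.

Inner (ρ): 384sin(2φ).
Middle (φ): 96.
Outer (θ): 192π.

Therefore the triple integral equals 192π.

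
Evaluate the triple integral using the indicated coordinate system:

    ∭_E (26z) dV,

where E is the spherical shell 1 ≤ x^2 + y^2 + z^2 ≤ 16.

In spherical coordinates, x = ρ sin(φ) cos(θ), y = ρ sin(φ) sin(θ), z = ρ cos(φ), and dV = ρ^2 sin(φ) dρ dφ dθ.

The integrand becomes 26ρ cos(φ), so

    ∭_E (26z) dV = ∫_{0}^{2π} ∫_{0}^{π} ∫_{1}^{4} (26ρ cos(φ)) · ρ^2 sin(φ) dρ dφ dθ.

Inner (ρ): 3315sin(2φ)/4.
Middle (φ): 0.
Outer (θ): 0.

Therefore the triple integral equals 0.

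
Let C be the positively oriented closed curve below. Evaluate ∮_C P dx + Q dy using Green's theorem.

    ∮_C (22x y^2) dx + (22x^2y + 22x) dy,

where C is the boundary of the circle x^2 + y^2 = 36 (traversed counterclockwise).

Green's theorem converts the closed line integral into a double integral over the enclosed region D:

    ∮_C P dx + Q dy = ∬_D (∂Q/∂x - ∂P/∂y) dA.

Here P = 22x y^2, Q = 22x^2y + 22x, so

    ∂Q/∂x = 44x y + 22,    ∂P/∂y = 44x y,
    ∂Q/∂x - ∂P/∂y = 22.

D is the region x^2 + y^2 ≤ 36. Evaluating the double integral:

In polar coordinates (x = r cos θ, y = r sin θ, dA = r dr dθ) the integrand becomes 22, so

    ∬_D (22) dA = ∫_0^{2π} ∫_0^{6} (22) · r dr dθ.

Inner (r from 0 to 6): 396.
Outer (θ from 0 to 2π): 792π.

Therefore ∮_C P dx + Q dy = 792π.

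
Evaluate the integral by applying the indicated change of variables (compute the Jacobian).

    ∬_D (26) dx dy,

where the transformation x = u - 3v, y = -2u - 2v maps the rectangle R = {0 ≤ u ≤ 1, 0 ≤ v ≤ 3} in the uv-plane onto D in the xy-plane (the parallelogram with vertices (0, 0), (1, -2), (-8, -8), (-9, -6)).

Compute the Jacobian determinant of (x, y) with respect to (u, v):

    ∂(x,y)/∂(u,v) = | 1  -3 | = (1)(-2) - (-3)(-2) = -8.
                   | -2  -2 |

Its absolute value is |J| = 8 (the area scaling factor).

Substituting x = u - 3v, y = -2u - 2v into the integrand,

    26 → 26,

so the integral becomes

    ∬_R (26) · |J| du dv = ∫_0^1 ∫_0^3 (208) dv du.

Inner (v): 624.
Outer (u): 624.

Therefore ∬_D (26) dx dy = 624.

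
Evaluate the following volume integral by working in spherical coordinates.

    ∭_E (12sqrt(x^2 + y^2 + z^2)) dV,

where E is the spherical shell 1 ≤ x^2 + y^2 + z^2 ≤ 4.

In spherical coordinates, x = ρ sin(φ) cos(θ), y = ρ sin(φ) sin(θ), z = ρ cos(φ), and dV = ρ^2 sin(φ) dρ dφ dθ.

The integrand becomes 12ρ, so

    ∭_E (12sqrt(x^2 + y^2 + z^2)) dV = ∫_{0}^{2π} ∫_{0}^{π} ∫_{1}^{2} (12ρ) · ρ^2 sin(φ) dρ dφ dθ.

Inner (ρ): 45sin(φ).
Middle (φ): 90.
Outer (θ): 180π.

Therefore the triple integral equals 180π.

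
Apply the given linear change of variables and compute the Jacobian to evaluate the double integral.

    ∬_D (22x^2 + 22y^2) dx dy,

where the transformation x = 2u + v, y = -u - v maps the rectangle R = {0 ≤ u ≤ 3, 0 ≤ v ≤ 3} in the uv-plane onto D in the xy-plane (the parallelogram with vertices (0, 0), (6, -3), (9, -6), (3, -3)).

Compute the Jacobian determinant of (x, y) with respect to (u, v):

    ∂(x,y)/∂(u,v) = | 2  1 | = (2)(-1) - (1)(-1) = -1.
                   | -1  -1 |

Its absolute value is |J| = 1 (the area scaling factor).

Substituting x = 2u + v, y = -u - v into the integrand,

    22x^2 + 22y^2 → 110u^2 + 132u v + 44v^2,

so the integral becomes

    ∬_R (110u^2 + 132u v + 44v^2) · |J| du dv = ∫_0^3 ∫_0^3 (110u^2 + 132u v + 44v^2) dv du.

Inner (v): 330u^2 + 594u + 396.
Outer (u): 6831.

Therefore ∬_D (22x^2 + 22y^2) dx dy = 6831.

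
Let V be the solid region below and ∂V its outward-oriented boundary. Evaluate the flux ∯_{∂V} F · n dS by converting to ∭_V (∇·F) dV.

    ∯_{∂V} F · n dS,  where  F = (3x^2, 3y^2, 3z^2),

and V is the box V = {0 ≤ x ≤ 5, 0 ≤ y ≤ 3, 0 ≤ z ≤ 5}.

By the divergence theorem,

    ∯_{∂V} F · n dS = ∭_V (∇ · F) dV.

Compute the divergence:
    ∇ · F = ∂F_x/∂x + ∂F_y/∂y + ∂F_z/∂z = 6x + 6y + 6z.

V is a rectangular box, so dV = dx dy dz with 0 ≤ x ≤ 5, 0 ≤ y ≤ 3, 0 ≤ z ≤ 5.

Integrate (6x + 6y + 6z) over V as an iterated integral:

    ∭_V (∇·F) dV = ∫_0^{5} ∫_0^{3} ∫_0^{5} (6x + 6y + 6z) dz dy dx.

Inner (z from 0 to 5): 30x + 30y + 75.
Middle (y from 0 to 3): 90x + 360.
Outer (x from 0 to 5): 2925.

Therefore ∯_{∂V} F · n dS = 2925.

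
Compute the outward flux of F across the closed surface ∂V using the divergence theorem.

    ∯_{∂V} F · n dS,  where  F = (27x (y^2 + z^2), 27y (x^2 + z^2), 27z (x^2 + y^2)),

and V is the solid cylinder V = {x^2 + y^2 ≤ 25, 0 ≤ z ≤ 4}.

By the divergence theorem,

    ∯_{∂V} F · n dS = ∭_V (∇ · F) dV.

Compute the divergence:
    ∇ · F = ∂F_x/∂x + ∂F_y/∂y + ∂F_z/∂z = 27y^2 + 27z^2 + 27x^2 + 27z^2 + 27x^2 + 27y^2 = 54x^2 + 54y^2 + 54z^2.

In cylindrical coordinates, x = r cos(θ), y = r sin(θ), z = z, dV = r dr dθ dz, with 0 ≤ r ≤ 5, 0 ≤ θ ≤ 2π, 0 ≤ z ≤ 4.

The integrand, after substitution and multiplying by the volume element, becomes (54r^2 + 54z^2) · r, so

    ∭_V (∇·F) dV = ∫_0^{2π} ∫_0^{5} ∫_0^{4} (54r^2 + 54z^2) · r dz dr dθ.

Inner (z from 0 to 4): 216r^3 + 1152r.
Middle (r from 0 to 5): 48150.
Outer (θ from 0 to 2π): 96300π.

Therefore ∯_{∂V} F · n dS = 96300π.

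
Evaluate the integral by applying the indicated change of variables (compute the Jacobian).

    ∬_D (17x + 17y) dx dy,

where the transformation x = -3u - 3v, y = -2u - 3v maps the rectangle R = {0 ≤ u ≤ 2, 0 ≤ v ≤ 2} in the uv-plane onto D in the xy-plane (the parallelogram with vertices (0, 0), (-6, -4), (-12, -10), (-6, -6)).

Compute the Jacobian determinant of (x, y) with respect to (u, v):

    ∂(x,y)/∂(u,v) = | -3  -3 | = (-3)(-3) - (-3)(-2) = 3.
                   | -2  -3 |

Its absolute value is |J| = 3 (the area scaling factor).

Substituting x = -3u - 3v, y = -2u - 3v into the integrand,

    17x + 17y → -85u - 102v,

so the integral becomes

    ∬_R (-85u - 102v) · |J| du dv = ∫_0^2 ∫_0^2 (-255u - 306v) dv du.

Inner (v): -510u - 612.
Outer (u): -2244.

Therefore ∬_D (17x + 17y) dx dy = -2244.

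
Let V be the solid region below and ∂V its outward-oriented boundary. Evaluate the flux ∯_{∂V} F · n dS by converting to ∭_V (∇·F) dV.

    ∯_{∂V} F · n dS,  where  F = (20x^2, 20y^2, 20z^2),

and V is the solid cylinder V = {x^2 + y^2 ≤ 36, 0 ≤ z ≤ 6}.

By the divergence theorem,

    ∯_{∂V} F · n dS = ∭_V (∇ · F) dV.

Compute the divergence:
    ∇ · F = ∂F_x/∂x + ∂F_y/∂y + ∂F_z/∂z = 40x + 40y + 40z.

In cylindrical coordinates, x = r cos(θ), y = r sin(θ), z = z, dV = r dr dθ dz, with 0 ≤ r ≤ 6, 0 ≤ θ ≤ 2π, 0 ≤ z ≤ 6.

The integrand, after substitution and multiplying by the volume element, becomes (40sqrt(2)r sin(θ + π/4) + 40z) · r, so

    ∭_V (∇·F) dV = ∫_0^{2π} ∫_0^{6} ∫_0^{6} (40sqrt(2)r sin(θ + π/4) + 40z) · r dz dr dθ.

Inner (z from 0 to 6): 240r (sqrt(2)r sin(θ + π/4) + 3).
Middle (r from 0 to 6): 17280sqrt(2)sin(θ + π/4) + 12960.
Outer (θ from 0 to 2π): 25920π.

Therefore ∯_{∂V} F · n dS = 25920π.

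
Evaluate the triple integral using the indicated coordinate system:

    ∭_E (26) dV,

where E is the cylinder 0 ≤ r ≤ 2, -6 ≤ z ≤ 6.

In cylindrical coordinates, x = r cos(θ), y = r sin(θ), z = z, and dV = r dr dθ dz.

The integrand becomes 26, so

    ∭_E (26) dV = ∫_{0}^{2π} ∫_{0}^{2} ∫_{-6}^{6} (26) · r dz dr dθ.

Inner (z): 312r.
Middle (r from 0 to 2): 624.
Outer (θ): 1248π.

Therefore the triple integral equals 1248π.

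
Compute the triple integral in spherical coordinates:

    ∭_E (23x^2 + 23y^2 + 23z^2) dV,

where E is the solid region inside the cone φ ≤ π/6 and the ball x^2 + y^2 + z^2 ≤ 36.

In spherical coordinates, x = ρ sin(φ) cos(θ), y = ρ sin(φ) sin(θ), z = ρ cos(φ), and dV = ρ^2 sin(φ) dρ dφ dθ.

The integrand becomes 23ρ^2, so

    ∭_E (23x^2 + 23y^2 + 23z^2) dV = ∫_{0}^{2π} ∫_{0}^{π/6} ∫_{0}^{6} (23ρ^2) · ρ^2 sin(φ) dρ dφ dθ.

Inner (ρ): 178848sin(φ)/5.
Middle (φ): 178848/5 - 89424sqrt(3)/5.
Outer (θ): 178848π (2 - sqrt(3))/5.

Therefore the triple integral equals 178848π (2 - sqrt(3))/5.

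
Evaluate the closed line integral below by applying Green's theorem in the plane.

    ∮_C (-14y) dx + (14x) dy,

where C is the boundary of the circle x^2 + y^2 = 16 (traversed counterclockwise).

Green's theorem converts the closed line integral into a double integral over the enclosed region D:

    ∮_C P dx + Q dy = ∬_D (∂Q/∂x - ∂P/∂y) dA.

Here P = -14y, Q = 14x, so

    ∂Q/∂x = 14,    ∂P/∂y = -14,
    ∂Q/∂x - ∂P/∂y = 28.

D is the region x^2 + y^2 ≤ 16. Evaluating the double integral:

In polar coordinates (x = r cos θ, y = r sin θ, dA = r dr dθ) the integrand becomes 28, so

    ∬_D (28) dA = ∫_0^{2π} ∫_0^{4} (28) · r dr dθ.

Inner (r from 0 to 4): 224.
Outer (θ from 0 to 2π): 448π.

Therefore ∮_C P dx + Q dy = 448π.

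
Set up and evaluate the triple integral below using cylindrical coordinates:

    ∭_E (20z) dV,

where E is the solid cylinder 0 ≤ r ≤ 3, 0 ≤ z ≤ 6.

In cylindrical coordinates, x = r cos(θ), y = r sin(θ), z = z, and dV = r dr dθ dz.

The integrand becomes 20z, so

    ∭_E (20z) dV = ∫_{0}^{2π} ∫_{0}^{3} ∫_{0}^{6} (20z) · r dz dr dθ.

Inner (z): 360r.
Middle (r from 0 to 3): 1620.
Outer (θ): 3240π.

Therefore the triple integral equals 3240π.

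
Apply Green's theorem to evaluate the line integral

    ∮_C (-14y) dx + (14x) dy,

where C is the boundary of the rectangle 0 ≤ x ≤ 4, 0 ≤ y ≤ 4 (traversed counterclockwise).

Green's theorem converts the closed line integral into a double integral over the enclosed region D:

    ∮_C P dx + Q dy = ∬_D (∂Q/∂x - ∂P/∂y) dA.

Here P = -14y, Q = 14x, so

    ∂Q/∂x = 14,    ∂P/∂y = -14,
    ∂Q/∂x - ∂P/∂y = 28.

D is the region 0 ≤ x ≤ 4, 0 ≤ y ≤ 4. Evaluating the double integral:

    ∬_D (28) dA = ∫_0^{4} ∫_0^{4} (28) dy dx.

Inner (y from 0 to 4): 112.
Outer (x from 0 to 4): 448.

Therefore ∮_C P dx + Q dy = 448.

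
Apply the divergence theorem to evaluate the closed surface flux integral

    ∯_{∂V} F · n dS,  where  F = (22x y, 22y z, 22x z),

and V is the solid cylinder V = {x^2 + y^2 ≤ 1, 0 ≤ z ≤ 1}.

By the divergence theorem,

    ∯_{∂V} F · n dS = ∭_V (∇ · F) dV.

Compute the divergence:
    ∇ · F = ∂F_x/∂x + ∂F_y/∂y + ∂F_z/∂z = 22y + 22z + 22x = 22x + 22y + 22z.

In cylindrical coordinates, x = r cos(θ), y = r sin(θ), z = z, dV = r dr dθ dz, with 0 ≤ r ≤ 1, 0 ≤ θ ≤ 2π, 0 ≤ z ≤ 1.

The integrand, after substitution and multiplying by the volume element, becomes (22sqrt(2)r sin(θ + π/4) + 22z) · r, so

    ∭_V (∇·F) dV = ∫_0^{2π} ∫_0^{1} ∫_0^{1} (22sqrt(2)r sin(θ + π/4) + 22z) · r dz dr dθ.

Inner (z from 0 to 1): 11r (2sqrt(2)r sin(θ + π/4) + 1).
Middle (r from 0 to 1): 22sqrt(2)sin(θ + π/4)/3 + 11/2.
Outer (θ from 0 to 2π): 11π.

Therefore ∯_{∂V} F · n dS = 11π.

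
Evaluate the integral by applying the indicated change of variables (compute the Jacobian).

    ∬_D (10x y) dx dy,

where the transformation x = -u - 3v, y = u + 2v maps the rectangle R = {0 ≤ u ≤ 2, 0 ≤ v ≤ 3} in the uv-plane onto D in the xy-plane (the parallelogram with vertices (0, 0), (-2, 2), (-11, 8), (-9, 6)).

Compute the Jacobian determinant of (x, y) with respect to (u, v):

    ∂(x,y)/∂(u,v) = | -1  -3 | = (-1)(2) - (-3)(1) = 1.
                   | 1  2 |

Its absolute value is |J| = 1 (the area scaling factor).

Substituting x = -u - 3v, y = u + 2v into the integrand,

    10x y → -10u^2 - 50u v - 60v^2,

so the integral becomes

    ∬_R (-10u^2 - 50u v - 60v^2) · |J| du dv = ∫_0^2 ∫_0^3 (-10u^2 - 50u v - 60v^2) dv du.

Inner (v): -30u^2 - 225u - 540.
Outer (u): -1610.

Therefore ∬_D (10x y) dx dy = -1610.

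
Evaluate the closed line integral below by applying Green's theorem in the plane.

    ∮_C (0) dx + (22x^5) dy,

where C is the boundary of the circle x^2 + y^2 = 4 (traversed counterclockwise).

Green's theorem converts the closed line integral into a double integral over the enclosed region D:

    ∮_C P dx + Q dy = ∬_D (∂Q/∂x - ∂P/∂y) dA.

Here P = 0, Q = 22x^5, so

    ∂Q/∂x = 110x^4,    ∂P/∂y = 0,
    ∂Q/∂x - ∂P/∂y = 110x^4.

D is the region x^2 + y^2 ≤ 4. Evaluating the double integral:

In polar coordinates (x = r cos θ, y = r sin θ, dA = r dr dθ) the integrand becomes 110r^4cos(θ)^4, so

    ∬_D (110x^4) dA = ∫_0^{2π} ∫_0^{2} (110r^4cos(θ)^4) · r dr dθ.

Inner (r from 0 to 2): 3520cos(θ)^4/3.
Outer (θ from 0 to 2π): 880π.

Therefore ∮_C P dx + Q dy = 880π.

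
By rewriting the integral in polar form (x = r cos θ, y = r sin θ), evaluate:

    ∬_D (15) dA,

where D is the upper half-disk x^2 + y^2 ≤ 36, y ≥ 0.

The region D is 0 ≤ r ≤ 6, 0 ≤ θ ≤ π in polar coordinates, where x = r cos(θ), y = r sin(θ), and dA = r dr dθ.

Under the substitution, the integrand becomes 15, so

    ∬_D (15) dA = ∫_{0}^{π} ∫_{0}^{6} (15) · r dr dθ.

Inner integral (in r): ∫_{0}^{6} (15) · r dr = 270.

Outer integral (in θ): ∫_{0}^{π} (270) dθ = 270π.

Therefore ∬_D (15) dA = 270π.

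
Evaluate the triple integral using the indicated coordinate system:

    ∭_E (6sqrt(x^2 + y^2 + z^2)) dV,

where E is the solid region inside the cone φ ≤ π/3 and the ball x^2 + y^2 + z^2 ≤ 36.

In spherical coordinates, x = ρ sin(φ) cos(θ), y = ρ sin(φ) sin(θ), z = ρ cos(φ), and dV = ρ^2 sin(φ) dρ dφ dθ.

The integrand becomes 6ρ, so

    ∭_E (6sqrt(x^2 + y^2 + z^2)) dV = ∫_{0}^{2π} ∫_{0}^{π/3} ∫_{0}^{6} (6ρ) · ρ^2 sin(φ) dρ dφ dθ.

Inner (ρ): 1944sin(φ).
Middle (φ): 972.
Outer (θ): 1944π.

Therefore the triple integral equals 1944π.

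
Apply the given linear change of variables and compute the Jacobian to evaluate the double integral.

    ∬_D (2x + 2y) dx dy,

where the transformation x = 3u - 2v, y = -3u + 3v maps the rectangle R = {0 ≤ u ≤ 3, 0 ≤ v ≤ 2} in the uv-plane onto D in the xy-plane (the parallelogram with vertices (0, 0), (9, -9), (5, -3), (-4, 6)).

Compute the Jacobian determinant of (x, y) with respect to (u, v):

    ∂(x,y)/∂(u,v) = | 3  -2 | = (3)(3) - (-2)(-3) = 3.
                   | -3  3 |

Its absolute value is |J| = 3 (the area scaling factor).

Substituting x = 3u - 2v, y = -3u + 3v into the integrand,

    2x + 2y → 2v,

so the integral becomes

    ∬_R (2v) · |J| du dv = ∫_0^3 ∫_0^2 (6v) dv du.

Inner (v): 12.
Outer (u): 36.

Therefore ∬_D (2x + 2y) dx dy = 36.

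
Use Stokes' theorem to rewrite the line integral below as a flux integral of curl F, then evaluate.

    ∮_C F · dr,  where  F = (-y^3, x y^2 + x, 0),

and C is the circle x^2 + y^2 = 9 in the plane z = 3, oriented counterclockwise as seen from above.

Let S be the flat disk x^2 + y^2 ≤ 9 in the plane z = 3, with upward unit normal n̂ = ẑ. By Stokes' theorem,

    ∮_C F · dr = ∬_S (∇ × F) · n̂ dS = ∬_D (curl F)_z dA,

where D is the disk x^2 + y^2 ≤ 9.

Compute the curl of F = (-y^3, x y^2 + x, 0):
    (∇ × F)_x = ∂F_z/∂y - ∂F_y/∂z = 0,
    (∇ × F)_y = ∂F_x/∂z - ∂F_z/∂x = 0,
    (∇ × F)_z = ∂F_y/∂x - ∂F_x/∂y = 4y^2 + 1.

On z = 3, (curl F)_z = 4y^2 + 1.

Convert to polar (x = r cos θ, y = r sin θ, dA = r dr dθ); the integrand becomes 4r^2sin(θ)^2 + 1, so

    ∬_D (curl F)_z dA = ∫_0^{2π} ∫_0^{3} (4r^2sin(θ)^2 + 1) · r dr dθ.

Inner (r from 0 to 3): 81sin(θ)^2 + 9/2.
Outer (θ from 0 to 2π): 90π.

Therefore ∮_C F · dr = 90π.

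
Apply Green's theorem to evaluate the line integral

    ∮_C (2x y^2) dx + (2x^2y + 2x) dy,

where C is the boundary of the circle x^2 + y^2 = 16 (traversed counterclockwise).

Green's theorem converts the closed line integral into a double integral over the enclosed region D:

    ∮_C P dx + Q dy = ∬_D (∂Q/∂x - ∂P/∂y) dA.

Here P = 2x y^2, Q = 2x^2y + 2x, so

    ∂Q/∂x = 4x y + 2,    ∂P/∂y = 4x y,
    ∂Q/∂x - ∂P/∂y = 2.

D is the region x^2 + y^2 ≤ 16. Evaluating the double integral:

In polar coordinates (x = r cos θ, y = r sin θ, dA = r dr dθ) the integrand becomes 2, so

    ∬_D (2) dA = ∫_0^{2π} ∫_0^{4} (2) · r dr dθ.

Inner (r from 0 to 4): 16.
Outer (θ from 0 to 2π): 32π.

Therefore ∮_C P dx + Q dy = 32π.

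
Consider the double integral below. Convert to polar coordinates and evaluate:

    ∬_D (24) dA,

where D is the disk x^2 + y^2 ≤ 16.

The region D is 0 ≤ r ≤ 4, 0 ≤ θ ≤ 2π in polar coordinates, where x = r cos(θ), y = r sin(θ), and dA = r dr dθ.

Under the substitution, the integrand becomes 24, so

    ∬_D (24) dA = ∫_{0}^{2π} ∫_{0}^{4} (24) · r dr dθ.

Inner integral (in r): ∫_{0}^{4} (24) · r dr = 192.

Outer integral (in θ): ∫_{0}^{2π} (192) dθ = 384π.

Therefore ∬_D (24) dA = 384π.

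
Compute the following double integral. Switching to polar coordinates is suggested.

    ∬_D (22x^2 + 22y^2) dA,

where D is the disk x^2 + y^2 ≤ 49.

The region D is 0 ≤ r ≤ 7, 0 ≤ θ ≤ 2π in polar coordinates, where x = r cos(θ), y = r sin(θ), and dA = r dr dθ.

Under the substitution, the integrand becomes 22r^2, so

    ∬_D (22x^2 + 22y^2) dA = ∫_{0}^{2π} ∫_{0}^{7} (22r^2) · r dr dθ.

Inner integral (in r): ∫_{0}^{7} (22r^2) · r dr = 26411/2.

Outer integral (in θ): ∫_{0}^{2π} (26411/2) dθ = 26411π.

Therefore ∬_D (22x^2 + 22y^2) dA = 26411π.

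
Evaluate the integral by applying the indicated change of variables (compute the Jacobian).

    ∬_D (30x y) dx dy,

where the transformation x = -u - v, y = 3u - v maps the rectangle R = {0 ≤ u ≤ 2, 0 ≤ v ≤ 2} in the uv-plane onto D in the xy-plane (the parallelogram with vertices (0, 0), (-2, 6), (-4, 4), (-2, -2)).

Compute the Jacobian determinant of (x, y) with respect to (u, v):

    ∂(x,y)/∂(u,v) = | -1  -1 | = (-1)(-1) - (-1)(3) = 4.
                   | 3  -1 |

Its absolute value is |J| = 4 (the area scaling factor).

Substituting x = -u - v, y = 3u - v into the integrand,

    30x y → -90u^2 - 60u v + 30v^2,

so the integral becomes

    ∬_R (-90u^2 - 60u v + 30v^2) · |J| du dv = ∫_0^2 ∫_0^2 (-360u^2 - 240u v + 120v^2) dv du.

Inner (v): -720u^2 - 480u + 320.
Outer (u): -2240.

Therefore ∬_D (30x y) dx dy = -2240.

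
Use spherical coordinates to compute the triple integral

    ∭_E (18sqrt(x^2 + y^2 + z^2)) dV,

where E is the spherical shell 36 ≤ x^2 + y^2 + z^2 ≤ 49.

In spherical coordinates, x = ρ sin(φ) cos(θ), y = ρ sin(φ) sin(θ), z = ρ cos(φ), and dV = ρ^2 sin(φ) dρ dφ dθ.

The integrand becomes 18ρ, so

    ∭_E (18sqrt(x^2 + y^2 + z^2)) dV = ∫_{0}^{2π} ∫_{0}^{π} ∫_{6}^{7} (18ρ) · ρ^2 sin(φ) dρ dφ dθ.

Inner (ρ): 9945sin(φ)/2.
Middle (φ): 9945.
Outer (θ): 19890π.

Therefore the triple integral equals 19890π.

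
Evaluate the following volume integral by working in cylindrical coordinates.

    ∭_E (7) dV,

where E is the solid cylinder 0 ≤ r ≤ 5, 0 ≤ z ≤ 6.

In cylindrical coordinates, x = r cos(θ), y = r sin(θ), z = z, and dV = r dr dθ dz.

The integrand becomes 7, so

    ∭_E (7) dV = ∫_{0}^{2π} ∫_{0}^{5} ∫_{0}^{6} (7) · r dz dr dθ.

Inner (z): 42r.
Middle (r from 0 to 5): 525.
Outer (θ): 1050π.

Therefore the triple integral equals 1050π.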